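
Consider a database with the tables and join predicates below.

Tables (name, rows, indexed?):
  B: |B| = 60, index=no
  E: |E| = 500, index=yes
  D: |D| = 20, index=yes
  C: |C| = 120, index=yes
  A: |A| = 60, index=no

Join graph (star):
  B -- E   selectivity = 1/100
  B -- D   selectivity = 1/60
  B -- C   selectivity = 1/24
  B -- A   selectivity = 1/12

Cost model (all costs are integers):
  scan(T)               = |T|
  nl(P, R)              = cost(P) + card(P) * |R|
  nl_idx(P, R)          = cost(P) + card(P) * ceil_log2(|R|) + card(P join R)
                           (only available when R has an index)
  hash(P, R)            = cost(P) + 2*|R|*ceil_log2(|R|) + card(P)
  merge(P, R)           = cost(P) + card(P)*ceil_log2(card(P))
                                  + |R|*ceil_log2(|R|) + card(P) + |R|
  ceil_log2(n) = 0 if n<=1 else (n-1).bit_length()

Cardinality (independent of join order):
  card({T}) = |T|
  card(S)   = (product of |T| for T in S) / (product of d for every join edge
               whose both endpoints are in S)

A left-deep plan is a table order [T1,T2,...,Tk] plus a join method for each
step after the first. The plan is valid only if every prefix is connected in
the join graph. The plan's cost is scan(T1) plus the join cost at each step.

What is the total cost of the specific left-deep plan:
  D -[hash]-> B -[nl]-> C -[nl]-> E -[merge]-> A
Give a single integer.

step 1: scan D: cost=20, card=20
step 2: join B via hash
    card(P join B) = 20*60/(60) = 20
    cost = 20 + 2*60*6 + 20 = 760
step 3: join C via nl
    card(P join C) = 20*120/(24) = 100
    cost = 760 + 20*120 = 3160
step 4: join E via nl
    card(P join E) = 100*500/(100) = 500
    cost = 3160 + 100*500 = 53160
step 5: join A via merge
    card(P join A) = 500*60/(12) = 2500
    cost = 53160 + 500*9 + 60*6 + 500 + 60 = 58580

58580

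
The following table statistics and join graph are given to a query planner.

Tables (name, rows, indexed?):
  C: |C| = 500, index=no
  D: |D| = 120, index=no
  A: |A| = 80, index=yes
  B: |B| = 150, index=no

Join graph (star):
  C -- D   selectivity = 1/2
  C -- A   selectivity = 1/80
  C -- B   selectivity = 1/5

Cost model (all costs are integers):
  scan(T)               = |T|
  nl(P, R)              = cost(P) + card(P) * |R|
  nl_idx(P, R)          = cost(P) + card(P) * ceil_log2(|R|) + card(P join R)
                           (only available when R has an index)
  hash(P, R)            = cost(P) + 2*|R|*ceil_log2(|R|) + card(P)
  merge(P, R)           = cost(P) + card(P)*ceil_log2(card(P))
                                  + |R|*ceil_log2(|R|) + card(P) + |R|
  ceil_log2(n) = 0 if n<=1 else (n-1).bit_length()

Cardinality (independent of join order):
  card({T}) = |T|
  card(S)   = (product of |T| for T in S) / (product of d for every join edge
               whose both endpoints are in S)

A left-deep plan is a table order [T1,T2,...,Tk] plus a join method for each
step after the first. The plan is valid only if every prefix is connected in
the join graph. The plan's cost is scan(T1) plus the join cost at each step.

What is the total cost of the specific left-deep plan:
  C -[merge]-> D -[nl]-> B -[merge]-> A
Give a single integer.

step 1: scan C: cost=500, card=500
step 2: join D via merge
    card(P join D) = 500*120/(2) = 30000
    cost = 500 + 500*9 + 120*7 + 500 + 120 = 6460
step 3: join B via nl
    card(P join B) = 30000*150/(5) = 900000
    cost = 6460 + 30000*150 = 4506460
step 4: join A via merge
    card(P join A) = 900000*80/(80) = 900000
    cost = 4506460 + 900000*20 + 80*7 + 900000 + 80 = 23407100

23407100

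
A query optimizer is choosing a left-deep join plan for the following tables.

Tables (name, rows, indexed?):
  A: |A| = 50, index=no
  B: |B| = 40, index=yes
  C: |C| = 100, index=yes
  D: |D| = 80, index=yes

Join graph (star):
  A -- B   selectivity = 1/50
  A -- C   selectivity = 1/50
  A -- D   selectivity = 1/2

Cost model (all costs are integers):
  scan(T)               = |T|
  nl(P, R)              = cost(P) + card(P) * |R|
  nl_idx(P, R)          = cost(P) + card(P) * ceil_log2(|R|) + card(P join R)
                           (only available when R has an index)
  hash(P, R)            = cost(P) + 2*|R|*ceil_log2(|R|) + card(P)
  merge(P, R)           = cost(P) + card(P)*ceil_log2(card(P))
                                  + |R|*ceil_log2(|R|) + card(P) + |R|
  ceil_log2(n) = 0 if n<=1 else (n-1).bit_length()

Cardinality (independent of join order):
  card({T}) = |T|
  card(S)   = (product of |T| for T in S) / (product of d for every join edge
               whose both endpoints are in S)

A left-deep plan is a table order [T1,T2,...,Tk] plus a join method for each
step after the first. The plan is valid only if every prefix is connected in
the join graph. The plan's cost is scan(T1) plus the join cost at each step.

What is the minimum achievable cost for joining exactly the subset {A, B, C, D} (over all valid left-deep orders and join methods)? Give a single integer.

Selinger DP over subsets of {A,B,C,D}:
  {A}: scan cost=50, card=50
  {B}: scan cost=40, card=40
  {C}: scan cost=100, card=100
  {D}: scan cost=80, card=80
  {AB}: card=40; try (B,nl_idx)→390, (B,hash)→580, (A,merge)→670, (B,merge)→680, (A,hash)→680, (A,nl)→2040 …(+1); best=390 via (B,nl_idx)
  {AC}: card=100; try (C,nl_idx)→500, (A,hash)→800, (C,merge)→1200, (A,merge)→1250, (C,hash)→1500, (C,nl)→5050 …(+1); best=500 via (C,nl_idx)
  {AD}: card=2000; try (A,hash)→760, (D,merge)→1040, (A,merge)→1070, (D,hash)→1220, (D,nl_idx)→2400, (D,nl)→4050 …(+1); best=760 via (A,hash)
  {ABC}: card=80; try (C,nl_idx)→750, (B,hash)→1080, (B,nl_idx)→1180, (C,merge)→1470, (B,merge)→1580, (C,hash)→1830 …(+2); best=750 via (C,nl_idx)
  {ABD}: card=1600; try (D,merge)→1310, (D,hash)→1550, (D,nl_idx)→2270, (B,hash)→3240, (D,nl)→3590, (B,nl_idx)→14360 …(+2); best=1310 via (D,merge)
  {ACD}: card=4000; try (D,hash)→1720, (D,merge)→1940, (C,hash)→4160, (D,nl_idx)→5200, (D,nl)→8500, (C,nl_idx)→18760 …(+2); best=1720 via (D,hash)
  {ABCD}: card=3200; try (D,hash)→1950, (D,merge)→2030, (C,hash)→4310, (D,nl_idx)→4510, (B,hash)→6200, (D,nl)→7150 …(+6); best=1950 via (D,hash)

1950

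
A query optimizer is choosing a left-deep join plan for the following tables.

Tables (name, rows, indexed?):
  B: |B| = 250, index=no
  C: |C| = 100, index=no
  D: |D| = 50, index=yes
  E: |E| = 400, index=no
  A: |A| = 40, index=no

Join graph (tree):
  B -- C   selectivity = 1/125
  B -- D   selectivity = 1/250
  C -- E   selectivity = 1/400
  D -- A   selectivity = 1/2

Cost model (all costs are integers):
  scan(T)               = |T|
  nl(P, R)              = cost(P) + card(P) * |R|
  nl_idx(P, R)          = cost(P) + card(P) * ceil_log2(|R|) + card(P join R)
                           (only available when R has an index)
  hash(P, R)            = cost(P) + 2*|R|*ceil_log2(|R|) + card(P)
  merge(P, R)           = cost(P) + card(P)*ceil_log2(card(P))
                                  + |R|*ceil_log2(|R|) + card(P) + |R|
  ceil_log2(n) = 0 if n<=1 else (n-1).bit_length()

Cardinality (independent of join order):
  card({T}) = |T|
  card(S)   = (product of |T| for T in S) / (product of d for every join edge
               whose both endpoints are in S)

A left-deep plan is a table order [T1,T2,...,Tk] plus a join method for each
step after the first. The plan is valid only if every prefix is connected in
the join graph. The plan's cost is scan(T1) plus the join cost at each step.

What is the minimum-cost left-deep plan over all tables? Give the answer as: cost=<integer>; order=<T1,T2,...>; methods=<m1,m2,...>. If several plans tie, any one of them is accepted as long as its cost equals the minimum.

cost=6570; order=E,C,B,D,A; methods=hash,merge,hash,hash

Selinger DP (subsets sized 1..n):
  {B}: scan cost=250, card=250
  {C}: scan cost=100, card=100
  {D}: scan cost=50, card=50
  {E}: scan cost=400, card=400
  {A}: scan cost=40, card=40
  {BC}: card=200; try (C,hash)→1900, (B,merge)→3150, (C,merge)→3300, (B,hash)→4200, (B,nl)→25100, (C,nl)→25250; best=1900 via (C,hash)
  {BD}: card=50; try (D,hash)→1100, (D,nl_idx)→1800, (B,merge)→2650, (D,merge)→2850, (B,hash)→4100, (B,nl)→12550 …(+1); best=1100 via (D,hash)
  {CE}: card=100; try (C,hash)→2200, (E,merge)→4900, (C,merge)→5200, (E,hash)→7400, (E,nl)→40100, (C,nl)→40400; best=2200 via (C,hash)
  {AD}: card=1000; try (A,hash)→580, (D,merge)→670, (D,hash)→680, (A,merge)→680, (D,nl_idx)→1280, (D,nl)→2040 …(+1); best=580 via (A,hash)
  {BCD}: card=40; try (C,merge)→2250, (C,hash)→2550, (D,hash)→2700, (D,nl_idx)→3140, (D,merge)→4050, (C,nl)→6100 …(+1); best=2250 via (C,merge)
  {BCE}: card=200; try (B,merge)→5250, (B,hash)→6300, (E,merge)→7700, (E,hash)→9300, (B,nl)→27200, (E,nl)→81900; best=5250 via (B,merge)
  {ABD}: card=1000; try (A,hash)→1630, (A,merge)→1730, (A,nl)→3100, (B,hash)→5580, (B,merge)→13830, (B,nl)→250580; best=1630 via (A,hash)
  {BCDE}: card=40; try (D,hash)→6050, (D,nl_idx)→6490, (E,merge)→6530, (D,merge)→7400, (E,hash)→9490, (D,nl)→15250 …(+1); best=6050 via (D,hash)
  {ABCD}: card=800; try (A,hash)→2770, (A,merge)→2810, (A,nl)→3850, (C,hash)→4030, (C,merge)→13430, (C,nl)→101630; best=2770 via (A,hash)
  {ABCDE}: card=800; try (A,hash)→6570, (A,merge)→6610, (A,nl)→7650, (E,hash)→10770, (E,merge)→15570, (E,nl)→322770; best=6570 via (A,hash)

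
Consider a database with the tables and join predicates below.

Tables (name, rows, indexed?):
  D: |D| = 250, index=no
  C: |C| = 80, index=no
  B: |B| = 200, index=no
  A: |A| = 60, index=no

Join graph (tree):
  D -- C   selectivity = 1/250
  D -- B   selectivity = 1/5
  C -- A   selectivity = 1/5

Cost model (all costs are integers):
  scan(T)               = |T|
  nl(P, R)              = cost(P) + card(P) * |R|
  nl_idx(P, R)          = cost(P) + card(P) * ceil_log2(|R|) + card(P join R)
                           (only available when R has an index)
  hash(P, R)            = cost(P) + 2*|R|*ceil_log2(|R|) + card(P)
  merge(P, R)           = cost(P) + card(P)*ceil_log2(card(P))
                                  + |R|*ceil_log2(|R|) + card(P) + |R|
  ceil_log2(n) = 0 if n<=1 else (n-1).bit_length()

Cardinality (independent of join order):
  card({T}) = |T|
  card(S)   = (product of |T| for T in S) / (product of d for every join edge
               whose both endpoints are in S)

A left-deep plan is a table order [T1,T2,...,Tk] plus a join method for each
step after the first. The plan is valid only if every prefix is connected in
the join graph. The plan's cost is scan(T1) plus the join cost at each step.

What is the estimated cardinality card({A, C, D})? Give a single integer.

Tables in S: A(60), C(80), D(250)
Edges inside S: D-C(d=250), C-A(d=5)
numerator = 60 * 80 * 250 = 1200000
denominator = 250 * 5 = 1250
card(S) = 1200000 / 1250 = 960

960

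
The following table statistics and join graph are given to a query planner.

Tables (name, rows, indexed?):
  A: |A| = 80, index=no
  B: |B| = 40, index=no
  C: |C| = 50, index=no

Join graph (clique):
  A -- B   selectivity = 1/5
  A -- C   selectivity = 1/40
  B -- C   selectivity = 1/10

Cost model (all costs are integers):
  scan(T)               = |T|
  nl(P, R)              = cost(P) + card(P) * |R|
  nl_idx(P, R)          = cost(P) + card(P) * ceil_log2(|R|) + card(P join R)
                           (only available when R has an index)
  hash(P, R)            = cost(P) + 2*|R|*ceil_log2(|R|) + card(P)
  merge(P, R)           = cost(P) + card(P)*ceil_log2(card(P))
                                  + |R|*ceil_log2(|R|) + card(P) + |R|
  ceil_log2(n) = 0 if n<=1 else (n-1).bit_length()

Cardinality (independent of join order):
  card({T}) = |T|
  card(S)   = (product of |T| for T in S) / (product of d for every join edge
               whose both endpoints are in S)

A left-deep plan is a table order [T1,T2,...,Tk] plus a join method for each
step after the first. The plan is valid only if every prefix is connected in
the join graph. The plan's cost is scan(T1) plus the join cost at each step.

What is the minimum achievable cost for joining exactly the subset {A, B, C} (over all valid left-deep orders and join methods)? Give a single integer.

1340

Selinger DP over subsets of {A,B,C}:
  {A}: scan cost=80, card=80
  {B}: scan cost=40, card=40
  {C}: scan cost=50, card=50
  {AB}: card=640; try (B,hash)→640, (A,merge)→960, (B,merge)→1000, (A,hash)→1200, (A,nl)→3240, (B,nl)→3280; best=640 via (B,hash)
  {AC}: card=100; try (C,hash)→760, (A,merge)→1040, (C,merge)→1070, (A,hash)→1220, (A,nl)→4050, (C,nl)→4080; best=760 via (C,hash)
  {BC}: card=200; try (B,hash)→580, (C,merge)→670, (C,hash)→680, (B,merge)→680, (C,nl)→2040, (B,nl)→2050; best=580 via (B,hash)
  {ABC}: card=80; try (B,hash)→1340, (B,merge)→1840, (C,hash)→1880, (A,hash)→1900, (A,merge)→3020, (B,nl)→4760 …(+3); best=1340 via (B,hash)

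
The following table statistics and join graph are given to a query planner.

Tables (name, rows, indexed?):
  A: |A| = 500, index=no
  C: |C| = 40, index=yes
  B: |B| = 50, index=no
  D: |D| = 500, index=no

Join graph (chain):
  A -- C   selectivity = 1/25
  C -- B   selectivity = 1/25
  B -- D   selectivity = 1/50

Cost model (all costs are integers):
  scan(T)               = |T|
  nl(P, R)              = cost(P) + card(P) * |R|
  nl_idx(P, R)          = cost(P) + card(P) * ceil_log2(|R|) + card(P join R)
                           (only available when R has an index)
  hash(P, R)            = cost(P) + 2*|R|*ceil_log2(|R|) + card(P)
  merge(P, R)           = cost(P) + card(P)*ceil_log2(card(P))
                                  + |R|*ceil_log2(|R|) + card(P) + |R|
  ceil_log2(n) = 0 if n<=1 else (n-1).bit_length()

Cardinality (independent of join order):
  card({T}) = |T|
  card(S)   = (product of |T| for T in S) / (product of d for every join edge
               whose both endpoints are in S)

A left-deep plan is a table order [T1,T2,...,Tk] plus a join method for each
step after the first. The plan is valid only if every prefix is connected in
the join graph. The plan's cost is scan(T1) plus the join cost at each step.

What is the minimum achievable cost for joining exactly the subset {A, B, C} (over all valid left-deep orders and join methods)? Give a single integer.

Selinger DP over subsets of {A,B,C}:
  {A}: scan cost=500, card=500
  {C}: scan cost=40, card=40
  {B}: scan cost=50, card=50
  {AC}: card=800; try (C,hash)→1480, (C,nl_idx)→4300, (A,merge)→5320, (C,merge)→5780, (A,hash)→9080, (A,nl)→20040 …(+1); best=1480 via (C,hash)
  {BC}: card=80; try (C,nl_idx)→430, (C,hash)→580, (B,merge)→670, (C,merge)→680, (B,hash)→680, (B,nl)→2040 …(+1); best=430 via (C,nl_idx)
  {ABC}: card=1600; try (B,hash)→2880, (A,merge)→6070, (A,hash)→9510, (B,merge)→10630, (A,nl)→40430, (B,nl)→41480; best=2880 via (B,hash)

2880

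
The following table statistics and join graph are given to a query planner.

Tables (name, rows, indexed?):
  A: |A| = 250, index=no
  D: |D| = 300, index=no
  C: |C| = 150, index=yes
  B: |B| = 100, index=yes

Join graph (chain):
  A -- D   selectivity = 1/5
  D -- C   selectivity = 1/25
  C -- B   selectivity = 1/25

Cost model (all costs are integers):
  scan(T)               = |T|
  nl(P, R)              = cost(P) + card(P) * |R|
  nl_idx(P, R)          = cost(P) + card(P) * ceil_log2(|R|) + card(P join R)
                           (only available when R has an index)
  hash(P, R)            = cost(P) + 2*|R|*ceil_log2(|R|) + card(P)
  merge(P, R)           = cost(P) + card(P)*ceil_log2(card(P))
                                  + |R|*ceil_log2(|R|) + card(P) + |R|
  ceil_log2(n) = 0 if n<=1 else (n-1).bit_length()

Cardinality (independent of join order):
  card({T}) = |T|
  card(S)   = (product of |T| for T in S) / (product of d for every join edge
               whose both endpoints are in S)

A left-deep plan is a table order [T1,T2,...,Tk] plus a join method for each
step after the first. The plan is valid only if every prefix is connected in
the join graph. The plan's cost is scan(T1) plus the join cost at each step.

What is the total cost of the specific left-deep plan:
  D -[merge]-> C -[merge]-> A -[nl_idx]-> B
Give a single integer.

step 1: scan D: cost=300, card=300
step 2: join C via merge
    card(P join C) = 300*150/(25) = 1800
    cost = 300 + 300*9 + 150*8 + 300 + 150 = 4650
step 3: join A via merge
    card(P join A) = 1800*250/(5) = 90000
    cost = 4650 + 1800*11 + 250*8 + 1800 + 250 = 28500
step 4: join B via nl_idx
    card(P join B) = 90000*100/(25) = 360000
    cost = 28500 + 90000*7 + 360000 = 1018500

1018500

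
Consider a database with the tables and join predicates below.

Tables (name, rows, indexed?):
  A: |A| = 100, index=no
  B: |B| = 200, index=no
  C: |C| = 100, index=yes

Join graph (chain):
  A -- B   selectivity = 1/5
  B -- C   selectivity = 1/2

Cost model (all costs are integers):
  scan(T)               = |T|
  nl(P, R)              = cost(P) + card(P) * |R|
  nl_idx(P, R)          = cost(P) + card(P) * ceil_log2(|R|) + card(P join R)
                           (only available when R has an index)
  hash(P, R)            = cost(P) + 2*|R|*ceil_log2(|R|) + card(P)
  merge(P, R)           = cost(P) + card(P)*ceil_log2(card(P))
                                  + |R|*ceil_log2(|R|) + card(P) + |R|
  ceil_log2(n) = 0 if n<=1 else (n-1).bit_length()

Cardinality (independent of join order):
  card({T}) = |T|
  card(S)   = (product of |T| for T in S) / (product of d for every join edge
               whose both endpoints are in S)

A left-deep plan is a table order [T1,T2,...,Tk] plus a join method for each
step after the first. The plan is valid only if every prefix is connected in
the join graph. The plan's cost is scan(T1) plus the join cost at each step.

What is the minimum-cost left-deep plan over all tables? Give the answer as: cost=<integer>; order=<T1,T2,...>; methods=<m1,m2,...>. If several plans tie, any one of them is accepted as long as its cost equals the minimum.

cost=7200; order=B,A,C; methods=hash,hash

Selinger DP (subsets sized 1..n):
  {A}: scan cost=100, card=100
  {B}: scan cost=200, card=200
  {C}: scan cost=100, card=100
  {AB}: card=4000; try (A,hash)→1800, (B,merge)→2700, (A,merge)→2800, (B,hash)→3400, (B,nl)→20100, (A,nl)→20200; best=1800 via (A,hash)
  {BC}: card=10000; try (C,hash)→1800, (B,merge)→2700, (C,merge)→2800, (B,hash)→3400, (C,nl_idx)→11600, (B,nl)→20100 …(+1); best=1800 via (C,hash)
  {ABC}: card=200000; try (C,hash)→7200, (A,hash)→13200, (C,merge)→54600, (A,merge)→152600, (C,nl_idx)→229800, (C,nl)→401800 …(+1); best=7200 via (C,hash)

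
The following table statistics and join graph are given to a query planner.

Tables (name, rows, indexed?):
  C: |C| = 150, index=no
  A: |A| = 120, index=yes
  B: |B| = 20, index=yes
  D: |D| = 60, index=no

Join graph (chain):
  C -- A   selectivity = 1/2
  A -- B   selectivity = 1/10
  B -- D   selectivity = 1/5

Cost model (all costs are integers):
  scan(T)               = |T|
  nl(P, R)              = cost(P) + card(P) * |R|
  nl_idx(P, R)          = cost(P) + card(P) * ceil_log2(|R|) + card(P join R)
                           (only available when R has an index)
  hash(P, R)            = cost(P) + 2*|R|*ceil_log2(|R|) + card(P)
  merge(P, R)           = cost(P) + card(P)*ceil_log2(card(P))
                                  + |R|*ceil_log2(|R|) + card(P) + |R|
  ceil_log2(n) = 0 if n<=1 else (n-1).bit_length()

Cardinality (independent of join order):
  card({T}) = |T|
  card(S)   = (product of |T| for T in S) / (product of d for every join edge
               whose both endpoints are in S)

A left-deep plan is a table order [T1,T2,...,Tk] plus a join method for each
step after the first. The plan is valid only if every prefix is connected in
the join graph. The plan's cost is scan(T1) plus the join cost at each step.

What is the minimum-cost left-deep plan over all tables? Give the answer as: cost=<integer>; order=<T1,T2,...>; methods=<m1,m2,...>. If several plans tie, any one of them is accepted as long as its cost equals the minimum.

cost=6640; order=B,A,D,C; methods=nl_idx,hash,hash

Selinger DP (subsets sized 1..n):
  {C}: scan cost=150, card=150
  {A}: scan cost=120, card=120
  {B}: scan cost=20, card=20
  {D}: scan cost=60, card=60
  {AC}: card=9000; try (A,hash)→1980, (C,merge)→2430, (A,merge)→2460, (C,hash)→2640, (A,nl_idx)→10200, (C,nl)→18120 …(+1); best=1980 via (A,hash)
  {AB}: card=240; try (A,nl_idx)→400, (B,hash)→440, (B,nl_idx)→960, (A,merge)→1100, (B,merge)→1200, (A,hash)→1720 …(+2); best=400 via (A,nl_idx)
  {BD}: card=240; try (B,hash)→320, (D,merge)→560, (B,merge)→600, (B,nl_idx)→600, (D,hash)→760, (D,nl)→1220 …(+1); best=320 via (B,hash)
  {ABC}: card=18000; try (C,hash)→3040, (C,merge)→3910, (B,hash)→11180, (C,nl)→36400, (B,nl_idx)→64980, (B,merge)→137100 …(+1); best=3040 via (C,hash)
  {ABD}: card=2880; try (D,hash)→1360, (A,hash)→2240, (D,merge)→2980, (A,merge)→3440, (A,nl_idx)→4880, (D,nl)→14800 …(+1); best=1360 via (D,hash)
  {ABCD}: card=216000; try (C,hash)→6640, (D,hash)→21760, (C,merge)→40150, (D,merge)→291460, (C,nl)→433360, (D,nl)→1083040; best=6640 via (C,hash)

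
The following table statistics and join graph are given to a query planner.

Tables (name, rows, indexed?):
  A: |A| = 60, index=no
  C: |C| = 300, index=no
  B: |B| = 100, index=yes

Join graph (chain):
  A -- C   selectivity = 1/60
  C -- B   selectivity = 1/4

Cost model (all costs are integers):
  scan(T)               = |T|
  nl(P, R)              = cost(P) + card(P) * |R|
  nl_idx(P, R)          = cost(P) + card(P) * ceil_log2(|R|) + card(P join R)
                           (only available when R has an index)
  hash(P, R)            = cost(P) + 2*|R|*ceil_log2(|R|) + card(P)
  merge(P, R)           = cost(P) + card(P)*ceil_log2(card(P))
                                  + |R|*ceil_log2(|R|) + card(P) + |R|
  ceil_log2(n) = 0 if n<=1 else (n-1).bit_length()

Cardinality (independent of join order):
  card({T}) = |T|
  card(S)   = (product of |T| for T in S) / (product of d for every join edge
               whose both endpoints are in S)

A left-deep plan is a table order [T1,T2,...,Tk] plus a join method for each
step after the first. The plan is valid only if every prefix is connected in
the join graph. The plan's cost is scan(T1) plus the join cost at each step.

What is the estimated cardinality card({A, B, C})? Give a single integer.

7500

Tables in S: A(60), B(100), C(300)
Edges inside S: A-C(d=60), C-B(d=4)
numerator = 60 * 100 * 300 = 1800000
denominator = 60 * 4 = 240
card(S) = 1800000 / 240 = 7500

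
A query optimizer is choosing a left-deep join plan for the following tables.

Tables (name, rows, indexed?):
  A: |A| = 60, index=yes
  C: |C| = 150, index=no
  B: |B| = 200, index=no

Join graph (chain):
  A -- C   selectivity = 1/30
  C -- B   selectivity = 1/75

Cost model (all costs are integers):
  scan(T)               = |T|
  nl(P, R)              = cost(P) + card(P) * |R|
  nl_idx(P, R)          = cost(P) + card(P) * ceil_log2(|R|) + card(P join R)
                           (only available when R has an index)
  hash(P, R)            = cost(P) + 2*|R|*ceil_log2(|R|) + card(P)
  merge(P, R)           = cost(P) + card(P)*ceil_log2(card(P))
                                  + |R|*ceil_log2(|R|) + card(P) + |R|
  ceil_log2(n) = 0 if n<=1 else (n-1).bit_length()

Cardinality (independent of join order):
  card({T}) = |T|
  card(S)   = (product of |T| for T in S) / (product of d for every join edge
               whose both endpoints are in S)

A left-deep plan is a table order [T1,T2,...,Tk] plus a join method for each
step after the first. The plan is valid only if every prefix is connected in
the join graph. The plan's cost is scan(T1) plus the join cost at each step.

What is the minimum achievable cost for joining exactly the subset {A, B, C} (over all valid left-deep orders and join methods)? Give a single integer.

3920

Selinger DP over subsets of {A,B,C}:
  {A}: scan cost=60, card=60
  {C}: scan cost=150, card=150
  {B}: scan cost=200, card=200
  {AC}: card=300; try (A,hash)→1020, (A,nl_idx)→1350, (C,merge)→1830, (A,merge)→1920, (C,hash)→2520, (C,nl)→9060 …(+1); best=1020 via (A,hash)
  {BC}: card=400; try (C,hash)→2800, (B,merge)→3300, (C,merge)→3350, (B,hash)→3500, (B,nl)→30150, (C,nl)→30200; best=2800 via (C,hash)
  {ABC}: card=800; try (A,hash)→3920, (B,hash)→4520, (B,merge)→5820, (A,nl_idx)→6000, (A,merge)→7220, (A,nl)→26800 …(+1); best=3920 via (A,hash)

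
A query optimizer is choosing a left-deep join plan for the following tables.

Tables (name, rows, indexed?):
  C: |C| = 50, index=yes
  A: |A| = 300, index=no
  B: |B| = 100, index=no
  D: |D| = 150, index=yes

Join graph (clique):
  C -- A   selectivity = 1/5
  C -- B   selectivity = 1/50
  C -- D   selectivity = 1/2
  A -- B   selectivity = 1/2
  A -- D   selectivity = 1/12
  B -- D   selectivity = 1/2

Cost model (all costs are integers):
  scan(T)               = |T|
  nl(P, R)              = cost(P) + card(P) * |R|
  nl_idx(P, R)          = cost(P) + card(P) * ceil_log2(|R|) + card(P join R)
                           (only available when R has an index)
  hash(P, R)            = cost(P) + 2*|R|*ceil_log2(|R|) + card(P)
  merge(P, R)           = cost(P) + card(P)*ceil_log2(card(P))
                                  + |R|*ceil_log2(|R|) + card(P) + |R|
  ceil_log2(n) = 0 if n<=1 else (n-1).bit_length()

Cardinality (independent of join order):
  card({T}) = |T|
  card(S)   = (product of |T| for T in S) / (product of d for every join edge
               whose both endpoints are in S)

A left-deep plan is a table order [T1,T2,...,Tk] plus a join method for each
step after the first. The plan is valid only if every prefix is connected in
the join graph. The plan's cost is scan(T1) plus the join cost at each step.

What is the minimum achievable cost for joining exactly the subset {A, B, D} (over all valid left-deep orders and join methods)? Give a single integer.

Selinger DP over subsets of {A,B,D}:
  {A}: scan cost=300, card=300
  {B}: scan cost=100, card=100
  {D}: scan cost=150, card=150
  {AB}: card=15000; try (B,hash)→2000, (A,merge)→3900, (B,merge)→4100, (A,hash)→5600, (A,nl)→30100, (B,nl)→30300; best=2000 via (B,hash)
  {AD}: card=3750; try (D,hash)→3000, (A,merge)→4500, (D,merge)→4650, (A,hash)→5700, (D,nl_idx)→6450, (A,nl)→45150 …(+1); best=3000 via (D,hash)
  {BD}: card=7500; try (B,hash)→1700, (D,merge)→2250, (B,merge)→2300, (D,hash)→2600, (D,nl_idx)→8400, (D,nl)→15100 …(+1); best=1700 via (B,hash)
  {ABD}: card=93750; try (B,hash)→8150, (A,hash)→14600, (D,hash)→19400, (B,merge)→52550, (A,merge)→109700, (D,nl_idx)→215750 …(+4); best=8150 via (B,hash)

8150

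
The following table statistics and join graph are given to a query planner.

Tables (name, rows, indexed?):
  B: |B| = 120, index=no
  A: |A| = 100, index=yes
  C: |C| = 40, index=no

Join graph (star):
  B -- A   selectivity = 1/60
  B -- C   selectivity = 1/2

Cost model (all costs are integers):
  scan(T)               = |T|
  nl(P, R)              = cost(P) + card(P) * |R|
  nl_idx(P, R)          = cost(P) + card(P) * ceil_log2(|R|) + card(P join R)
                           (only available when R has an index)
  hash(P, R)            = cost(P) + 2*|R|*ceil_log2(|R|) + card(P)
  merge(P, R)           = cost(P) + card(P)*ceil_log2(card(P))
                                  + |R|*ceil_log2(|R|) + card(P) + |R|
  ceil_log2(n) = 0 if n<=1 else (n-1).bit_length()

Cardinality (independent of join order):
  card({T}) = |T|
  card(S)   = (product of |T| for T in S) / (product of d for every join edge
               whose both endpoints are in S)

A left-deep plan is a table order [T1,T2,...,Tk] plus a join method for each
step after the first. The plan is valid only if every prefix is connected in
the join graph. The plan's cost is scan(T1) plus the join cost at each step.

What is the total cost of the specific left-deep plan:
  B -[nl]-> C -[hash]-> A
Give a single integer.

step 1: scan B: cost=120, card=120
step 2: join C via nl
    card(P join C) = 120*40/(2) = 2400
    cost = 120 + 120*40 = 4920
step 3: join A via hash
    card(P join A) = 2400*100/(60) = 4000
    cost = 4920 + 2*100*7 + 2400 = 8720

8720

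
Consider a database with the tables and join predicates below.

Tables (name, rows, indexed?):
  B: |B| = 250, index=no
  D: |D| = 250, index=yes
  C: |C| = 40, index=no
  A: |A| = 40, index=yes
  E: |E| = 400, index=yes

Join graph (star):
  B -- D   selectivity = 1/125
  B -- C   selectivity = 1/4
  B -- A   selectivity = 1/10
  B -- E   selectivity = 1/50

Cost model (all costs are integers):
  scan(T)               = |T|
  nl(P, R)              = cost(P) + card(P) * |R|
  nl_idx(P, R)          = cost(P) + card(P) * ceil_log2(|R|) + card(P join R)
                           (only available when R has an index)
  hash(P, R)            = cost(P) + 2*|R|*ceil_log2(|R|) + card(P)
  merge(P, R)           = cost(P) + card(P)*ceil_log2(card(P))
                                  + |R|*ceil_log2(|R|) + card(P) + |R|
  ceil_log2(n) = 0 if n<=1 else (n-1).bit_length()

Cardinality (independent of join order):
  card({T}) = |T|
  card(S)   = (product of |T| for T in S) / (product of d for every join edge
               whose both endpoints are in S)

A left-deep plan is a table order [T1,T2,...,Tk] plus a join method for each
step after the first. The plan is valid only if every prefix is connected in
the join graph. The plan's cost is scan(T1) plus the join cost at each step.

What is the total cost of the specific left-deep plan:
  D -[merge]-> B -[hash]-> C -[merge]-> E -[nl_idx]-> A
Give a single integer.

479730

step 1: scan D: cost=250, card=250
step 2: join B via merge
    card(P join B) = 250*250/(125) = 500
    cost = 250 + 250*8 + 250*8 + 250 + 250 = 4750
step 3: join C via hash
    card(P join C) = 500*40/(4) = 5000
    cost = 4750 + 2*40*6 + 500 = 5730
step 4: join E via merge
    card(P join E) = 5000*400/(50) = 40000
    cost = 5730 + 5000*13 + 400*9 + 5000 + 400 = 79730
step 5: join A via nl_idx
    card(P join A) = 40000*40/(10) = 160000
    cost = 79730 + 40000*6 + 160000 = 479730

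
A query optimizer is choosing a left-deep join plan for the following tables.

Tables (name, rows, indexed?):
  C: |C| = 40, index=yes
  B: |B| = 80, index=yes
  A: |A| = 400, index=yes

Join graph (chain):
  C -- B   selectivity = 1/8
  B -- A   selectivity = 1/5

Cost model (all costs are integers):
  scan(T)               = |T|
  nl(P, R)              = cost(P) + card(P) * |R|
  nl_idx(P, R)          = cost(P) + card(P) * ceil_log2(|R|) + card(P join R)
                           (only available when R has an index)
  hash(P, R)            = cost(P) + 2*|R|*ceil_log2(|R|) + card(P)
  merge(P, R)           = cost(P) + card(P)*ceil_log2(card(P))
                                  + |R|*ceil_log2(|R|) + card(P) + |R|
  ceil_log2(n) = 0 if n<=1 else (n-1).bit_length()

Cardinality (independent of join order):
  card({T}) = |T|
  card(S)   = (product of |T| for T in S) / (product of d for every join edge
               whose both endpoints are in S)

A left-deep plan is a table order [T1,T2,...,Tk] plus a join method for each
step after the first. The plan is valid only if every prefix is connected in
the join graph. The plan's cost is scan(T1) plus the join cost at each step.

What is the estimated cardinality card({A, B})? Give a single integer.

6400

Tables in S: A(400), B(80)
Edges inside S: B-A(d=5)
numerator = 400 * 80 = 32000
denominator = 5 = 5
card(S) = 32000 / 5 = 6400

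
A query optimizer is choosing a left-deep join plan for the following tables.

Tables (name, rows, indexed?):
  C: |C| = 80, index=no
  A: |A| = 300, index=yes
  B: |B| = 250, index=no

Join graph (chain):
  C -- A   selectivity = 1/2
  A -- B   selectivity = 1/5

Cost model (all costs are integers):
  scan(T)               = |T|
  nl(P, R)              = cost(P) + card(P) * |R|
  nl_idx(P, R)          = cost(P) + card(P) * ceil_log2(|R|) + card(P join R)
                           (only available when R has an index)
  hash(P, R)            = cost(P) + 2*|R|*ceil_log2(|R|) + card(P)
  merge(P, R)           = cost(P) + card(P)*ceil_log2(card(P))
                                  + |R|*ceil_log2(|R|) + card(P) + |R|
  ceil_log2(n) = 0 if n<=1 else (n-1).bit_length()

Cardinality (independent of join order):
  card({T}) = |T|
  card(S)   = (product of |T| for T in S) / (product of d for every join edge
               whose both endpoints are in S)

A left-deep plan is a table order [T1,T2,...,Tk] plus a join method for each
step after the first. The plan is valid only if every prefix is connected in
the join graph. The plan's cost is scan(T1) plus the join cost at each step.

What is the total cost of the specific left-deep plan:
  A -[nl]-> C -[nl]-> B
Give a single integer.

3024300

step 1: scan A: cost=300, card=300
step 2: join C via nl
    card(P join C) = 300*80/(2) = 12000
    cost = 300 + 300*80 = 24300
step 3: join B via nl
    card(P join B) = 12000*250/(5) = 600000
    cost = 24300 + 12000*250 = 3024300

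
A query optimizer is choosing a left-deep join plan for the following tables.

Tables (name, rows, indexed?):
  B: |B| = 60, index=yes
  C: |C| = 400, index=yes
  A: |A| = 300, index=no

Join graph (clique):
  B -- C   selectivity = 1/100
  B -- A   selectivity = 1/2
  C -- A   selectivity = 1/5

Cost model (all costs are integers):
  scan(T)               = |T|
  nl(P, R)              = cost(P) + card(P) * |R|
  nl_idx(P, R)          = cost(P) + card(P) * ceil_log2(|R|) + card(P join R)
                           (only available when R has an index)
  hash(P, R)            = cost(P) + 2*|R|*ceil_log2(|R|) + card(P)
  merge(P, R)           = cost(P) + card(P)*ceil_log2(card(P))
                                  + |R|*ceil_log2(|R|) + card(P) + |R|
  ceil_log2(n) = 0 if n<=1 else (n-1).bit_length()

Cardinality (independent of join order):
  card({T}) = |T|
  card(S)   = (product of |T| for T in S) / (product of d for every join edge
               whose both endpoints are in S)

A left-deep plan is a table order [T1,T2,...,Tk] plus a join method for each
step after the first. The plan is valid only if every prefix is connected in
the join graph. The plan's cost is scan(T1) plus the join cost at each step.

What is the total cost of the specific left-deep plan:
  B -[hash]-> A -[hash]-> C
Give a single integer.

step 1: scan B: cost=60, card=60
step 2: join A via hash
    card(P join A) = 60*300/(2) = 9000
    cost = 60 + 2*300*9 + 60 = 5520
step 3: join C via hash
    card(P join C) = 9000*400/(100*5) = 7200
    cost = 5520 + 2*400*9 + 9000 = 21720

21720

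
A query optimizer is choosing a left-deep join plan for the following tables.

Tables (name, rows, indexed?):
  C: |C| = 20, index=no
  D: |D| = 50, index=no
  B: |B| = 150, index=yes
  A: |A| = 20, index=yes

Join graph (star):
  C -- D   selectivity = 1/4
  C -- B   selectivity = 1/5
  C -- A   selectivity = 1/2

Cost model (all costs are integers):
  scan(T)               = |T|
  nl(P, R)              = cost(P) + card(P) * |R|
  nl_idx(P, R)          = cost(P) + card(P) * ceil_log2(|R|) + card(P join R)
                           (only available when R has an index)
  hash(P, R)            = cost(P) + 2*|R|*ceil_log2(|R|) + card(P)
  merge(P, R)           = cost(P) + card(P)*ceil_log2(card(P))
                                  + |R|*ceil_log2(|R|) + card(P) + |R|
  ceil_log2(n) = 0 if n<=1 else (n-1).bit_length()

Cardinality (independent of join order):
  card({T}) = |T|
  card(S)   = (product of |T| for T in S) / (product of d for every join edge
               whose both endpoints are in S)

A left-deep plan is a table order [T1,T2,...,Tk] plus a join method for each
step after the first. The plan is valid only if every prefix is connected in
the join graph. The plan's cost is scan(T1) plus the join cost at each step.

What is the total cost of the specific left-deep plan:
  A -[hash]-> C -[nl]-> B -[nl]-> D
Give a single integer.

330240

step 1: scan A: cost=20, card=20
step 2: join C via hash
    card(P join C) = 20*20/(2) = 200
    cost = 20 + 2*20*5 + 20 = 240
step 3: join B via nl
    card(P join B) = 200*150/(5) = 6000
    cost = 240 + 200*150 = 30240
step 4: join D via nl
    card(P join D) = 6000*50/(4) = 75000
    cost = 30240 + 6000*50 = 330240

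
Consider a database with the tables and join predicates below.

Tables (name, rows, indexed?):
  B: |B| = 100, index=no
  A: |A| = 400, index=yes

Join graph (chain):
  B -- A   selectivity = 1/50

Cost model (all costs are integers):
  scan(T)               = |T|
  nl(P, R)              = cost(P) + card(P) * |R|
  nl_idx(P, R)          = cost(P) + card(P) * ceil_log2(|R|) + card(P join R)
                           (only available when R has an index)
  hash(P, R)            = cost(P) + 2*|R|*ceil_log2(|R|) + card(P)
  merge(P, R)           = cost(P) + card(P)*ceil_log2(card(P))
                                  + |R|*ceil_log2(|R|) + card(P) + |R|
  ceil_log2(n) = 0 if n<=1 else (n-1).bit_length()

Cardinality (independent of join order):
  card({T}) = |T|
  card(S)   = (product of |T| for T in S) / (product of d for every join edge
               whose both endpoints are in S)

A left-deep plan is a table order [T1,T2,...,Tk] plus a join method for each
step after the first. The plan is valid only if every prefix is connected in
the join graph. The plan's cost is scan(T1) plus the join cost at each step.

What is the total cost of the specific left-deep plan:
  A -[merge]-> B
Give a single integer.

5200

step 1: scan A: cost=400, card=400
step 2: join B via merge
    card(P join B) = 400*100/(50) = 800
    cost = 400 + 400*9 + 100*7 + 400 + 100 = 5200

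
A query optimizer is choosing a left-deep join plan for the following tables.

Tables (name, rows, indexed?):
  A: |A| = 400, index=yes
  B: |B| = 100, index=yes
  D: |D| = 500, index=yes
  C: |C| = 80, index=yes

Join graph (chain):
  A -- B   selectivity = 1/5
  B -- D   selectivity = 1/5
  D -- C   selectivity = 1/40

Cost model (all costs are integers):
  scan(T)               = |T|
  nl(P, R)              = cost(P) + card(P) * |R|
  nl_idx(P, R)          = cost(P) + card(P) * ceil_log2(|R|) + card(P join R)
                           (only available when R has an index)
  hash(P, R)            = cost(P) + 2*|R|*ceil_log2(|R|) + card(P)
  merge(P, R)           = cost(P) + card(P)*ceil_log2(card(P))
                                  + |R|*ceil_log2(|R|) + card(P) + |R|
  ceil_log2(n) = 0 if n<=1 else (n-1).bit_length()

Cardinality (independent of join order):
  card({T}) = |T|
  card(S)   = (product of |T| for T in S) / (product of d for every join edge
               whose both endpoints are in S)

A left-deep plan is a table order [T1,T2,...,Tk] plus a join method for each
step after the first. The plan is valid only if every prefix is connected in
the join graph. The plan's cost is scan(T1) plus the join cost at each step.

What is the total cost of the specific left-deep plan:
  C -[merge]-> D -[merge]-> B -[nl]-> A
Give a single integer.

step 1: scan C: cost=80, card=80
step 2: join D via merge
    card(P join D) = 80*500/(40) = 1000
    cost = 80 + 80*7 + 500*9 + 80 + 500 = 5720
step 3: join B via merge
    card(P join B) = 1000*100/(5) = 20000
    cost = 5720 + 1000*10 + 100*7 + 1000 + 100 = 17520
step 4: join A via nl
    card(P join A) = 20000*400/(5) = 1600000
    cost = 17520 + 20000*400 = 8017520

8017520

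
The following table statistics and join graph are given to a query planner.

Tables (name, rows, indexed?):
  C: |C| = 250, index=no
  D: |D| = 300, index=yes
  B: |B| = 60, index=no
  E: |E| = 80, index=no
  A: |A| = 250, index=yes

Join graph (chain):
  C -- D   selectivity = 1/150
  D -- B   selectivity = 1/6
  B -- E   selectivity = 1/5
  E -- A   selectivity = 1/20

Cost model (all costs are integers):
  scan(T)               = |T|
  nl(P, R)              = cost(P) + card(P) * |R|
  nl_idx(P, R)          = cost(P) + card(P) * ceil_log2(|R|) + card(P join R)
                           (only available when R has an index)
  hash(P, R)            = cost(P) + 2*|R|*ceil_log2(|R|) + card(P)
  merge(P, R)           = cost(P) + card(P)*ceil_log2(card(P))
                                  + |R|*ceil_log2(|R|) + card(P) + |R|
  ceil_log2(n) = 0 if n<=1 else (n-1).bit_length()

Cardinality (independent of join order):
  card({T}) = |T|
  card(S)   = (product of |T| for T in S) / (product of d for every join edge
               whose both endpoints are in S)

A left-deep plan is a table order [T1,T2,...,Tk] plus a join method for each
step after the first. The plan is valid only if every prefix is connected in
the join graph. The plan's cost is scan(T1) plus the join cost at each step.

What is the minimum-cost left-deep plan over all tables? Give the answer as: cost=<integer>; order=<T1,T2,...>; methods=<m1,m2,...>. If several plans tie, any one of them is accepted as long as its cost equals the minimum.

cost=94340; order=C,D,B,E,A; methods=nl_idx,hash,hash,hash

Selinger DP (subsets sized 1..n):
  {C}: scan cost=250, card=250
  {D}: scan cost=300, card=300
  {B}: scan cost=60, card=60
  {E}: scan cost=80, card=80
  {A}: scan cost=250, card=250
  {CD}: card=500; try (D,nl_idx)→3000, (C,hash)→4600, (D,merge)→5500, (C,merge)→5550, (D,hash)→5900, (D,nl)→75250 …(+1); best=3000 via (D,nl_idx)
  {BD}: card=3000; try (B,hash)→1320, (D,merge)→3480, (D,nl_idx)→3600, (B,merge)→3720, (D,hash)→5520, (D,nl)→18060 …(+1); best=1320 via (B,hash)
  {BE}: card=960; try (B,hash)→880, (E,merge)→1120, (B,merge)→1140, (E,hash)→1240, (E,nl)→4860, (B,nl)→4880; best=880 via (B,hash)
  {AE}: card=1000; try (E,hash)→1620, (A,nl_idx)→1720, (A,merge)→2970, (E,merge)→3140, (A,hash)→4160, (A,nl)→20080 …(+1); best=1620 via (E,hash)
  {BCD}: card=5000; try (B,hash)→4220, (C,hash)→8320, (B,merge)→8420, (B,nl)→33000, (C,merge)→42570, (C,nl)→751320; best=4220 via (B,hash)
  {BDE}: card=48000; try (E,hash)→5440, (D,hash)→7240, (D,merge)→14440, (E,merge)→40960, (D,nl_idx)→57520, (E,nl)→241320 …(+1); best=5440 via (E,hash)
  {ABE}: card=12000; try (B,hash)→3340, (A,hash)→5840, (B,merge)→13040, (A,merge)→13690, (A,nl_idx)→20560, (B,nl)→61620 …(+1); best=3340 via (B,hash)
  {BCDE}: card=80000; try (E,hash)→10340, (C,hash)→57440, (E,merge)→74860, (E,nl)→404220, (C,merge)→823690, (C,nl)→12005440; best=10340 via (E,hash)
  {ABDE}: card=600000; try (D,hash)→20740, (A,hash)→57440, (D,merge)→186340, (D,nl_idx)→711340, (A,merge)→823690, (A,nl_idx)→989440 …(+2); best=20740 via (D,hash)
  {ABCDE}: card=1000000; try (A,hash)→94340, (C,hash)→624740, (A,merge)→1452590, (A,nl_idx)→1650340, (C,merge)→12622990, (A,nl)→20010340 …(+1); best=94340 via (A,hash)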